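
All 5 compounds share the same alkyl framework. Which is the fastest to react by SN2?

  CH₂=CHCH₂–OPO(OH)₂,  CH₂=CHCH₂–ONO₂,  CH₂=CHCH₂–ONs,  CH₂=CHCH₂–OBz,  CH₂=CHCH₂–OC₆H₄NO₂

The skeletons are identical, so relative rate is governed entirely by leaving-group ability.
A good leaving group is a weak base: the lower the pKₐ of its conjugate acid, the more readily it departs.
CH₂=CHCH₂–ONs loses ONs⁻: pKₐ(p-O₂NC₆H₄SO₃H) ≈ -3.5
CH₂=CHCH₂–ONO₂ loses NO₃⁻: pKₐ(HNO₃) ≈ -1.3
CH₂=CHCH₂–OPO(OH)₂ loses H₂PO₄⁻: pKₐ(H₃PO₄) ≈ 2.1
CH₂=CHCH₂–OBz loses PhCOO⁻: pKₐ(C₆H₅COOH) ≈ 4.2
CH₂=CHCH₂–OC₆H₄NO₂ loses p-O₂N–C₆H₄–O⁻: pKₐ(p-nitrophenol) ≈ 7.2

CH₂=CHCH₂–ONs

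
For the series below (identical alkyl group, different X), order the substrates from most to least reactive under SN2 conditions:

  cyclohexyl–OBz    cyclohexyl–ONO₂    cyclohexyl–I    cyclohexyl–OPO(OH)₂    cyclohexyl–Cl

cyclohexyl–I > cyclohexyl–Cl > cyclohexyl–ONO₂ > cyclohexyl–OPO(OH)₂ > cyclohexyl–OBz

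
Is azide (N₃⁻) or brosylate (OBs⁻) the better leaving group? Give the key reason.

brosylate (OBs⁻)

brosylate (OBs⁻) is the better leaving group.
pKₐ(p-BrC₆H₄SO₃H) ≈ -2.8 versus pKₐ(HN₃) ≈ 4.7: brosylate (OBs⁻) is the much weaker base.
Arenesulfonate with a p-bromo substituent.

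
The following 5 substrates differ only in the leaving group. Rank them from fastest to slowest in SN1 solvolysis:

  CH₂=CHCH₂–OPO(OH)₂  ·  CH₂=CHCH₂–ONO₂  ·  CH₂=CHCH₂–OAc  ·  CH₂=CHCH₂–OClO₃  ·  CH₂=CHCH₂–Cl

Identical carbon frameworks mean the comparison reduces to leaving-group quality.
Leaving-group ability tracks the stability of the departed species; conjugate-acid pKₐ is the usual yardstick (lower pKₐ → better LG).
CH₂=CHCH₂–OClO₃ loses ClO₄⁻: pKₐ(HClO₄) ≈ -10
CH₂=CHCH₂–Cl loses Cl⁻: pKₐ(HCl) ≈ -7
CH₂=CHCH₂–ONO₂ loses NO₃⁻: pKₐ(HNO₃) ≈ -1.3
CH₂=CHCH₂–OPO(OH)₂ loses H₂PO₄⁻: pKₐ(H₃PO₄) ≈ 2.1
CH₂=CHCH₂–OAc loses AcO⁻: pKₐ(CH₃COOH) ≈ 4.8

CH₂=CHCH₂–OClO₃ > CH₂=CHCH₂–Cl > CH₂=CHCH₂–ONO₂ > CH₂=CHCH₂–OPO(OH)₂ > CH₂=CHCH₂–OAc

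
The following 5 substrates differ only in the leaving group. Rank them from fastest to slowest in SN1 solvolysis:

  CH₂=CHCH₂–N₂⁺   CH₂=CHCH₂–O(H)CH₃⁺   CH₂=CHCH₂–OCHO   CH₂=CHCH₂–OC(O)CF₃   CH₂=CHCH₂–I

CH₂=CHCH₂–N₂⁺ > CH₂=CHCH₂–I > CH₂=CHCH₂–O(H)CH₃⁺ > CH₂=CHCH₂–OC(O)CF₃ > CH₂=CHCH₂–OCHO

Identical carbon frameworks mean the comparison reduces to leaving-group quality.
The more stable X⁻ (or X) is on its own — i.e. the weaker a base it is — the better a leaving group it makes.
CH₂=CHCH₂–N₂⁺ loses N₂: no meaningful conjugate acid; N₂ departs as an exceptionally stable neutral molecule
CH₂=CHCH₂–I loses I⁻: pKₐ(HI) ≈ -10
CH₂=CHCH₂–O(H)CH₃⁺ loses R'OH: pKₐ(R'OH₂⁺) ≈ -2.4
CH₂=CHCH₂–OC(O)CF₃ loses CF₃COO⁻: pKₐ(CF₃COOH) ≈ 0.2
CH₂=CHCH₂–OCHO loses HCOO⁻: pKₐ(HCOOH) ≈ 3.8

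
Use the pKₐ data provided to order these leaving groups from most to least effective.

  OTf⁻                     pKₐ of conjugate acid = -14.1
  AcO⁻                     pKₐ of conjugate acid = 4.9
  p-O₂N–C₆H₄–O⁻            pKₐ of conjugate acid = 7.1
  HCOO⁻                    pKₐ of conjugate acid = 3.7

OTf⁻ > HCOO⁻ > AcO⁻ > p-O₂N–C₆H₄–O⁻

Lower conjugate-acid pKₐ ⇒ weaker base ⇒ better leaving group.
Sorting by the given values: OTf⁻ (-14.1), HCOO⁻ (3.7), AcO⁻ (4.9), p-O₂N–C₆H₄–O⁻ (7.1).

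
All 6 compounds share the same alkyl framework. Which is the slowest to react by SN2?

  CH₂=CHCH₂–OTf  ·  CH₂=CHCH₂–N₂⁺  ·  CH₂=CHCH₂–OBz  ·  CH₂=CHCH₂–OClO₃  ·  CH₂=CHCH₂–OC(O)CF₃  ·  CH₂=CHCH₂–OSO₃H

Same R in every case — rank the leaving groups.
The more stable X⁻ (or X) is on its own — i.e. the weaker a base it is — the better a leaving group it makes.
CH₂=CHCH₂–N₂⁺ loses N₂: no meaningful conjugate acid; N₂ departs as an exceptionally stable neutral molecule
CH₂=CHCH₂–OTf loses OTf⁻: pKₐ(CF₃SO₃H (triflic acid)) ≈ -14
CH₂=CHCH₂–OClO₃ loses ClO₄⁻: pKₐ(HClO₄) ≈ -10
CH₂=CHCH₂–OSO₃H loses HSO₄⁻: pKₐ(H₂SO₄) ≈ -3
CH₂=CHCH₂–OC(O)CF₃ loses CF₃COO⁻: pKₐ(CF₃COOH) ≈ 0.2
CH₂=CHCH₂–OBz loses PhCOO⁻: pKₐ(C₆H₅COOH) ≈ 4.2

CH₂=CHCH₂–OBz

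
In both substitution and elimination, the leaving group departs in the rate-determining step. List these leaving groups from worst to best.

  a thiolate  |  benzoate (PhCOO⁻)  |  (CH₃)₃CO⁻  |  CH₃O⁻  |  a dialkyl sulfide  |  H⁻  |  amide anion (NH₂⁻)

amide anion (NH₂⁻) < H⁻ < (CH₃)₃CO⁻ < CH₃O⁻ < a thiolate < benzoate (PhCOO⁻) < a dialkyl sulfide

A good leaving group is a weak base: the lower the pKₐ of its conjugate acid, the more readily it departs.
a dialkyl sulfide: pKₐ(R'₂SH⁺) ≈ -7
benzoate (PhCOO⁻): pKₐ(C₆H₅COOH) ≈ 4.2 — aryl carboxylate
a thiolate: pKₐ(RSH (a thiol)) ≈ 10.5 — moderately basic; rarely leaves without activation
CH₃O⁻: pKₐ(CH₃OH) ≈ 15.5 — strong base; alkoxides do not leave unassisted
(CH₃)₃CO⁻: pKₐ(t-BuOH) ≈ 18 — bulky, strongly basic alkoxide
H⁻: pKₐ(H₂) ≈ 36 — extremely strong base; leaves only in special hydride-transfer contexts
amide anion (NH₂⁻): pKₐ(NH₃) ≈ 38 — extremely strong base; never a leaving group
Listed from poorest to best leaving group as asked.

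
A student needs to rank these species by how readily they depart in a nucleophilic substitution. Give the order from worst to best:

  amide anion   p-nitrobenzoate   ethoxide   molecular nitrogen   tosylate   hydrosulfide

molecular nitrogen: no meaningful conjugate acid; N₂ departs as an exceptionally stable neutral molecule
tosylate: pKₐ(p-CH₃C₆H₄SO₃H (TsOH)) ≈ -2.8
p-nitrobenzoate: pKₐ(p-nitrobenzoic acid) ≈ 3.4 — electron-withdrawing nitro group stabilises the carboxylate
hydrosulfide: pKₐ(H₂S) ≈ 7
ethoxide: pKₐ(CH₃CH₂OH) ≈ 16 — strong base; alkoxides do not leave unassisted
amide anion: pKₐ(NH₃) ≈ 38 — extremely strong base; never a leaving group
Reversing gives the worst-to-best order requested.

amide anion < ethoxide < hydrosulfide < p-nitrobenzoate < tosylate < molecular nitrogen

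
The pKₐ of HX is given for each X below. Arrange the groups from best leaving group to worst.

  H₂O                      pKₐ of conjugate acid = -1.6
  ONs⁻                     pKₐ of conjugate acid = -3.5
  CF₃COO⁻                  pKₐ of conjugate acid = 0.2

ONs⁻ > H₂O > CF₃COO⁻

Lower conjugate-acid pKₐ ⇒ weaker base ⇒ better leaving group.
Sorting by the given values: ONs⁻ (-3.5), H₂O (-1.6), CF₃COO⁻ (0.2).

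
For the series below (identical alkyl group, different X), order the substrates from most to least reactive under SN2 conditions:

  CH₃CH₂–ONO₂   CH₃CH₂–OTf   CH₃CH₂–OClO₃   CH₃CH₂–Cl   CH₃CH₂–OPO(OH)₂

CH₃CH₂–OTf > CH₃CH₂–OClO₃ > CH₃CH₂–Cl > CH₃CH₂–ONO₂ > CH₃CH₂–OPO(OH)₂

Same R in every case — rank the leaving groups.
Rank by basicity of the departing species: weakest base leaves most easily.
CH₃CH₂–OTf loses OTf⁻: pKₐ(CF₃SO₃H (triflic acid)) ≈ -14
CH₃CH₂–OClO₃ loses ClO₄⁻: pKₐ(HClO₄) ≈ -10
CH₃CH₂–Cl loses Cl⁻: pKₐ(HCl) ≈ -7
CH₃CH₂–ONO₂ loses NO₃⁻: pKₐ(HNO₃) ≈ -1.3
CH₃CH₂–OPO(OH)₂ loses H₂PO₄⁻: pKₐ(H₃PO₄) ≈ 2.1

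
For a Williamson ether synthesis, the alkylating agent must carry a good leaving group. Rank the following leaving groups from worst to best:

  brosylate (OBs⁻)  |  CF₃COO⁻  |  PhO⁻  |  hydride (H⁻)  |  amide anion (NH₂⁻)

amide anion (NH₂⁻) < hydride (H⁻) < PhO⁻ < CF₃COO⁻ < brosylate (OBs⁻)

Rank by basicity of the departing species: weakest base leaves most easily.
brosylate (OBs⁻): pKₐ(p-BrC₆H₄SO₃H) ≈ -2.8
CF₃COO⁻: pKₐ(CF₃COOH) ≈ 0.2 — strongly electron-withdrawing CF₃ stabilises the carboxylate
PhO⁻: pKₐ(C₆H₅OH (phenol)) ≈ 10 — resonance into the ring helps, but still a poor LG
hydride (H⁻): pKₐ(H₂) ≈ 36
amide anion (NH₂⁻): pKₐ(NH₃) ≈ 38 — extremely strong base; never a leaving group
The question asks for worst first, so the sequence is read in increasing leaving-group ability.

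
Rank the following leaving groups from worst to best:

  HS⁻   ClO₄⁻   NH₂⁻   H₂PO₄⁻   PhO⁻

A good leaving group is a weak base: the lower the pKₐ of its conjugate acid, the more readily it departs.
ClO₄⁻: pKₐ(HClO₄) ≈ -10
H₂PO₄⁻: pKₐ(H₃PO₄) ≈ 2.1
HS⁻: pKₐ(H₂S) ≈ 7
PhO⁻: pKₐ(C₆H₅OH (phenol)) ≈ 10
NH₂⁻: pKₐ(NH₃) ≈ 38
Reversing gives the worst-to-best order requested.

NH₂⁻ < PhO⁻ < HS⁻ < H₂PO₄⁻ < ClO₄⁻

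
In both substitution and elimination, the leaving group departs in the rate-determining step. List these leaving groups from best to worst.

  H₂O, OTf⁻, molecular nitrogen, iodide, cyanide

The more stable X⁻ (or X) is on its own — i.e. the weaker a base it is — the better a leaving group it makes.
molecular nitrogen: no meaningful conjugate acid; N₂ departs as an exceptionally stable neutral molecule
OTf⁻: pKₐ(CF₃SO₃H (triflic acid)) ≈ -14
iodide: pKₐ(HI) ≈ -10
H₂O: pKₐ(H₃O⁺) ≈ -1.7 — neutral; leaves from a protonated alcohol (R–OH₂⁺)
cyanide: pKₐ(HCN) ≈ 9.2 — sp carbon stabilises the charge somewhat, but still a poor LG

molecular nitrogen > OTf⁻ > iodide > H₂O > cyanide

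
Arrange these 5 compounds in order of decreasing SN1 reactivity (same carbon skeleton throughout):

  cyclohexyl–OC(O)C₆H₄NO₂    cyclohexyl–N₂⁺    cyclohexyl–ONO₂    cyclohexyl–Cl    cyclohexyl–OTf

cyclohexyl–N₂⁺ > cyclohexyl–OTf > cyclohexyl–Cl > cyclohexyl–ONO₂ > cyclohexyl–OC(O)C₆H₄NO₂

Identical carbon frameworks mean the comparison reduces to leaving-group quality.
The more stable X⁻ (or X) is on its own — i.e. the weaker a base it is — the better a leaving group it makes.
cyclohexyl–N₂⁺ loses N₂: no meaningful conjugate acid; N₂ departs as an exceptionally stable neutral molecule
cyclohexyl–OTf loses OTf⁻: pKₐ(CF₃SO₃H (triflic acid)) ≈ -14
cyclohexyl–Cl loses Cl⁻: pKₐ(HCl) ≈ -7
cyclohexyl–ONO₂ loses NO₃⁻: pKₐ(HNO₃) ≈ -1.3
cyclohexyl–OC(O)C₆H₄NO₂ loses p-O₂N–C₆H₄–COO⁻: pKₐ(p-nitrobenzoic acid) ≈ 3.4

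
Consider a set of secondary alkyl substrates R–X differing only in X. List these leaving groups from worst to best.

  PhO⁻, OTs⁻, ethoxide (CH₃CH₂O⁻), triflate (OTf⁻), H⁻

Leaving-group ability tracks the stability of the departed species; conjugate-acid pKₐ is the usual yardstick (lower pKₐ → better LG).
triflate (OTf⁻): pKₐ(CF₃SO₃H (triflic acid)) ≈ -14 — charge spread over three oxygens and a CF₃ group; the premier leaving group in synthesis
OTs⁻: pKₐ(p-CH₃C₆H₄SO₃H (TsOH)) ≈ -2.8 — resonance-delocalised arenesulfonate
PhO⁻: pKₐ(C₆H₅OH (phenol)) ≈ 10 — resonance into the ring helps, but still a poor LG
ethoxide (CH₃CH₂O⁻): pKₐ(CH₃CH₂OH) ≈ 16
H⁻: pKₐ(H₂) ≈ 36 — extremely strong base; leaves only in special hydride-transfer contexts
The question asks for worst first, so the sequence is read in increasing leaving-group ability.

H⁻ < ethoxide (CH₃CH₂O⁻) < PhO⁻ < OTs⁻ < triflate (OTf⁻)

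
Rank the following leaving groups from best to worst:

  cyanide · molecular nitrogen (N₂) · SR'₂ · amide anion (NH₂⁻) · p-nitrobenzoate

molecular nitrogen (N₂) > SR'₂ > p-nitrobenzoate > cyanide > amide anion (NH₂⁻)

molecular nitrogen (N₂): no meaningful conjugate acid; N₂ departs as an exceptionally stable neutral molecule
SR'₂: pKₐ(R'₂SH⁺) ≈ -7
p-nitrobenzoate: pKₐ(p-nitrobenzoic acid) ≈ 3.4
cyanide: pKₐ(HCN) ≈ 9.2
amide anion (NH₂⁻): pKₐ(NH₃) ≈ 38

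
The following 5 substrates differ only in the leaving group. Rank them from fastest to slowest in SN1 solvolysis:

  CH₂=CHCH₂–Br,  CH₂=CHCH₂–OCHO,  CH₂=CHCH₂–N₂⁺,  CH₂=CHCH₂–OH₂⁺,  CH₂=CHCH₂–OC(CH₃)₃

CH₂=CHCH₂–N₂⁺ > CH₂=CHCH₂–Br > CH₂=CHCH₂–OH₂⁺ > CH₂=CHCH₂–OCHO > CH₂=CHCH₂–OC(CH₃)₃

The skeletons are identical, so relative rate is governed entirely by leaving-group ability.
Leaving-group ability tracks the stability of the departed species; conjugate-acid pKₐ is the usual yardstick (lower pKₐ → better LG).
CH₂=CHCH₂–N₂⁺ loses N₂: no meaningful conjugate acid; N₂ departs as an exceptionally stable neutral molecule
CH₂=CHCH₂–Br loses Br⁻: pKₐ(HBr) ≈ -9
CH₂=CHCH₂–OH₂⁺ loses H₂O: pKₐ(H₃O⁺) ≈ -1.7
CH₂=CHCH₂–OCHO loses HCOO⁻: pKₐ(HCOOH) ≈ 3.8
CH₂=CHCH₂–OC(CH₃)₃ loses (CH₃)₃CO⁻: pKₐ(t-BuOH) ≈ 18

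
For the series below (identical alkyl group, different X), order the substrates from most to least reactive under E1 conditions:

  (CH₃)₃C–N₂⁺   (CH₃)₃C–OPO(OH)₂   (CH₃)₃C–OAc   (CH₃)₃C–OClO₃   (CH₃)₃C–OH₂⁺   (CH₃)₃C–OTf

Same R in every case — rank the leaving groups.
Rank by basicity of the departing species: weakest base leaves most easily.
(CH₃)₃C–N₂⁺ loses N₂: no meaningful conjugate acid; N₂ departs as an exceptionally stable neutral molecule
(CH₃)₃C–OTf loses OTf⁻: pKₐ(CF₃SO₃H (triflic acid)) ≈ -14
(CH₃)₃C–OClO₃ loses ClO₄⁻: pKₐ(HClO₄) ≈ -10
(CH₃)₃C–OH₂⁺ loses H₂O: pKₐ(H₃O⁺) ≈ -1.7
(CH₃)₃C–OPO(OH)₂ loses H₂PO₄⁻: pKₐ(H₃PO₄) ≈ 2.1
(CH₃)₃C–OAc loses AcO⁻: pKₐ(CH₃COOH) ≈ 4.8

(CH₃)₃C–N₂⁺ > (CH₃)₃C–OTf > (CH₃)₃C–OClO₃ > (CH₃)₃C–OH₂⁺ > (CH₃)₃C–OPO(OH)₂ > (CH₃)₃C–OAc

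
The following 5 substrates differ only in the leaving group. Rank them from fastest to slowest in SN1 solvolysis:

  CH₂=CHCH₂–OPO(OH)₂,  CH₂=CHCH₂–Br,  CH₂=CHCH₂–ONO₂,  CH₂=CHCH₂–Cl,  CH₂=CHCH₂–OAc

CH₂=CHCH₂–Br > CH₂=CHCH₂–Cl > CH₂=CHCH₂–ONO₂ > CH₂=CHCH₂–OPO(OH)₂ > CH₂=CHCH₂–OAc

The skeletons are identical, so relative rate is governed entirely by leaving-group ability.
Rank by basicity of the departing species: weakest base leaves most easily.
CH₂=CHCH₂–Br loses Br⁻: pKₐ(HBr) ≈ -9
CH₂=CHCH₂–Cl loses Cl⁻: pKₐ(HCl) ≈ -7
CH₂=CHCH₂–ONO₂ loses NO₃⁻: pKₐ(HNO₃) ≈ -1.3
CH₂=CHCH₂–OPO(OH)₂ loses H₂PO₄⁻: pKₐ(H₃PO₄) ≈ 2.1
CH₂=CHCH₂–OAc loses AcO⁻: pKₐ(CH₃COOH) ≈ 4.8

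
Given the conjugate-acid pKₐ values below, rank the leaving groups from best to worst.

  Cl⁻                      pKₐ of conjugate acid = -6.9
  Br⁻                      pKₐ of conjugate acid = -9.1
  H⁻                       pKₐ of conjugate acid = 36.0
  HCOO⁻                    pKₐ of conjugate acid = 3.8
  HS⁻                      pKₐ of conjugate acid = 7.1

Br⁻ > Cl⁻ > HCOO⁻ > HS⁻ > H⁻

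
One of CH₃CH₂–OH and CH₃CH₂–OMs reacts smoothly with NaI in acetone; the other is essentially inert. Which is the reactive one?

CH₃CH₂–OMs

From CH₃CH₂–OH the departing group would be OH⁻ (pKₐ(H₂O) ≈ 15.7). Strong base; essentially never leaves without prior activation.
From CH₃CH₂–OMs the leaving group is OMs⁻ (pKₐ(CH₃SO₃H (MsOH)) ≈ -1.9). Resonance-delocalised alkanesulfonate.
(In practice CH₃CH₂–OMs is made from CH₃CH₂–OH by treatment with MsCl / Et₃N, converting the hydroxyl into a mesylate.)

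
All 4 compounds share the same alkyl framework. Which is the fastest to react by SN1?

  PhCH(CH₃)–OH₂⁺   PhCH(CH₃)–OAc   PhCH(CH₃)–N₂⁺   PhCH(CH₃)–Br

PhCH(CH₃)–N₂⁺

Same R in every case — rank the leaving groups.
Rank by basicity of the departing species: weakest base leaves most easily.
PhCH(CH₃)–N₂⁺ loses N₂: no meaningful conjugate acid; N₂ departs as an exceptionally stable neutral molecule
PhCH(CH₃)–Br loses Br⁻: pKₐ(HBr) ≈ -9
PhCH(CH₃)–OH₂⁺ loses H₂O: pKₐ(H₃O⁺) ≈ -1.7
PhCH(CH₃)–OAc loses AcO⁻: pKₐ(CH₃COOH) ≈ 4.8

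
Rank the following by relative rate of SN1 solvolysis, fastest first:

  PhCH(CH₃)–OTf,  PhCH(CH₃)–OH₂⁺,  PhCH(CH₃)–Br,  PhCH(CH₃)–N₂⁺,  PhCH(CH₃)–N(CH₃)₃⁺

The skeletons are identical, so relative rate is governed entirely by leaving-group ability.
Leaving-group ability tracks the stability of the departed species; conjugate-acid pKₐ is the usual yardstick (lower pKₐ → better LG).
PhCH(CH₃)–N₂⁺ loses N₂: no meaningful conjugate acid; N₂ departs as an exceptionally stable neutral molecule
PhCH(CH₃)–OTf loses OTf⁻: pKₐ(CF₃SO₃H (triflic acid)) ≈ -14
PhCH(CH₃)–Br loses Br⁻: pKₐ(HBr) ≈ -9
PhCH(CH₃)–OH₂⁺ loses H₂O: pKₐ(H₃O⁺) ≈ -1.7
PhCH(CH₃)–N(CH₃)₃⁺ loses NR'₃: pKₐ(R'₃NH⁺) ≈ 10.7

PhCH(CH₃)–N₂⁺ > PhCH(CH₃)–OTf > PhCH(CH₃)–Br > PhCH(CH₃)–OH₂⁺ > PhCH(CH₃)–N(CH₃)₃⁺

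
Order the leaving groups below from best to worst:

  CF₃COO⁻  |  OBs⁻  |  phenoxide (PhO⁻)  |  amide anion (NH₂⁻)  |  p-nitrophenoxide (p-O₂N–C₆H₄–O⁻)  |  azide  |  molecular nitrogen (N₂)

Rank by basicity of the departing species: weakest base leaves most easily.
molecular nitrogen (N₂): no meaningful conjugate acid; N₂ departs as an exceptionally stable neutral molecule
OBs⁻: pKₐ(p-BrC₆H₄SO₃H) ≈ -2.8
CF₃COO⁻: pKₐ(CF₃COOH) ≈ 0.2
azide: pKₐ(HN₃) ≈ 4.7
p-nitrophenoxide (p-O₂N–C₆H₄–O⁻): pKₐ(p-nitrophenol) ≈ 7.2
phenoxide (PhO⁻): pKₐ(C₆H₅OH (phenol)) ≈ 10
amide anion (NH₂⁻): pKₐ(NH₃) ≈ 38

molecular nitrogen (N₂) > OBs⁻ > CF₃COO⁻ > azide > p-nitrophenoxide (p-O₂N–C₆H₄–O⁻) > phenoxide (PhO⁻) > amide anion (NH₂⁻)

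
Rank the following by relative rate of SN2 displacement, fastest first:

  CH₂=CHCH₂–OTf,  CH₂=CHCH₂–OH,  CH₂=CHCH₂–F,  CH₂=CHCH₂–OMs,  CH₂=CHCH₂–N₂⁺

Identical carbon frameworks mean the comparison reduces to leaving-group quality.
A good leaving group is a weak base: the lower the pKₐ of its conjugate acid, the more readily it departs.
CH₂=CHCH₂–N₂⁺ loses N₂: no meaningful conjugate acid; N₂ departs as an exceptionally stable neutral molecule
CH₂=CHCH₂–OTf loses OTf⁻: pKₐ(CF₃SO₃H (triflic acid)) ≈ -14
CH₂=CHCH₂–OMs loses OMs⁻: pKₐ(CH₃SO₃H (MsOH)) ≈ -1.9
CH₂=CHCH₂–F loses F⁻: pKₐ(HF) ≈ 3.2
CH₂=CHCH₂–OH loses OH⁻: pKₐ(H₂O) ≈ 15.7

CH₂=CHCH₂–N₂⁺ > CH₂=CHCH₂–OTf > CH₂=CHCH₂–OMs > CH₂=CHCH₂–F > CH₂=CHCH₂–OH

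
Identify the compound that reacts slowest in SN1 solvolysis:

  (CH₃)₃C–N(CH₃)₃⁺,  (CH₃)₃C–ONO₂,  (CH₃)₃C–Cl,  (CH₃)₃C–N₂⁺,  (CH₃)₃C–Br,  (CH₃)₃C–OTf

(CH₃)₃C–N(CH₃)₃⁺

Same R in every case — rank the leaving groups.
Rank by basicity of the departing species: weakest base leaves most easily.
(CH₃)₃C–N₂⁺ loses N₂: no meaningful conjugate acid; N₂ departs as an exceptionally stable neutral molecule
(CH₃)₃C–OTf loses OTf⁻: pKₐ(CF₃SO₃H (triflic acid)) ≈ -14
(CH₃)₃C–Br loses Br⁻: pKₐ(HBr) ≈ -9
(CH₃)₃C–Cl loses Cl⁻: pKₐ(HCl) ≈ -7
(CH₃)₃C–ONO₂ loses NO₃⁻: pKₐ(HNO₃) ≈ -1.3
(CH₃)₃C–N(CH₃)₃⁺ loses NR'₃: pKₐ(R'₃NH⁺) ≈ 10.7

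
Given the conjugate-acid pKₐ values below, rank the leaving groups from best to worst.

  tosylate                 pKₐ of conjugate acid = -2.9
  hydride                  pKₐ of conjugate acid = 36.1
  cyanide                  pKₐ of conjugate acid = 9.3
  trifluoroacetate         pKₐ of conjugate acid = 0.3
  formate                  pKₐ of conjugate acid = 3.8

tosylate > trifluoroacetate > formate > cyanide > hydride

Lower conjugate-acid pKₐ ⇒ weaker base ⇒ better leaving group.
Sorting by the given values: tosylate (-2.9), trifluoroacetate (0.3), formate (3.8), cyanide (9.3), hydride (36.1).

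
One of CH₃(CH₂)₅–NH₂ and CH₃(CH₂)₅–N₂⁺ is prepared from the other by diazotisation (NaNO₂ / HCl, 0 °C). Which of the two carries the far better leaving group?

From CH₃(CH₂)₅–NH₂ the departing group would be NH₂⁻ (pKₐ(NH₃) ≈ 38). Extremely strong base; never a leaving group.
From CH₃(CH₂)₅–N₂⁺ the leaving group is N₂ (no meaningful conjugate acid; N₂ departs as an exceptionally stable neutral molecule).
Diazotisation (NaNO₂ / HCl, 0 °C) works by generating a diazonium salt that expels N₂, making CH₃(CH₂)₅–N₂⁺ enormously more reactive.

CH₃(CH₂)₅–N₂⁺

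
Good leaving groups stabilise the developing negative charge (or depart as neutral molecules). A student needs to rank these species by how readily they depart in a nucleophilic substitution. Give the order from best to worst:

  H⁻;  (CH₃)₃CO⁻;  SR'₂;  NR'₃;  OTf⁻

Rank by basicity of the departing species: weakest base leaves most easily.
OTf⁻: pKₐ(CF₃SO₃H (triflic acid)) ≈ -14
SR'₂: pKₐ(R'₂SH⁺) ≈ -7
NR'₃: pKₐ(R'₃NH⁺) ≈ 10.7
(CH₃)₃CO⁻: pKₐ(t-BuOH) ≈ 18
H⁻: pKₐ(H₂) ≈ 36

OTf⁻ > SR'₂ > NR'₃ > (CH₃)₃CO⁻ > H⁻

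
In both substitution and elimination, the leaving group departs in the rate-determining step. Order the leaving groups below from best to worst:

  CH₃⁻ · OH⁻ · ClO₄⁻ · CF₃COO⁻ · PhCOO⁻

ClO₄⁻ > CF₃COO⁻ > PhCOO⁻ > OH⁻ > CH₃⁻

ClO₄⁻: pKₐ(HClO₄) ≈ -10
CF₃COO⁻: pKₐ(CF₃COOH) ≈ 0.2
PhCOO⁻: pKₐ(C₆H₅COOH) ≈ 4.2
OH⁻: pKₐ(H₂O) ≈ 15.7
CH₃⁻: pKₐ(CH₄) ≈ 48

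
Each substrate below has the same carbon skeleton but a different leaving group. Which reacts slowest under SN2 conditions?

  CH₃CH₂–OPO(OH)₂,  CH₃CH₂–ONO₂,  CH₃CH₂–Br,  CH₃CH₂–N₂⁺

Identical carbon frameworks mean the comparison reduces to leaving-group quality.
The more stable X⁻ (or X) is on its own — i.e. the weaker a base it is — the better a leaving group it makes.
CH₃CH₂–N₂⁺ loses N₂: no meaningful conjugate acid; N₂ departs as an exceptionally stable neutral molecule
CH₃CH₂–Br loses Br⁻: pKₐ(HBr) ≈ -9
CH₃CH₂–ONO₂ loses NO₃⁻: pKₐ(HNO₃) ≈ -1.3
CH₃CH₂–OPO(OH)₂ loses H₂PO₄⁻: pKₐ(H₃PO₄) ≈ 2.1

CH₃CH₂–OPO(OH)₂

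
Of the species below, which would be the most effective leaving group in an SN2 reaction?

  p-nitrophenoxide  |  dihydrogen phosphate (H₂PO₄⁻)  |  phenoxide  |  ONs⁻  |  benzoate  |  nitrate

Rank by basicity of the departing species: weakest base leaves most easily.
ONs⁻: pKₐ(p-O₂NC₆H₄SO₃H) ≈ -3.5
nitrate: pKₐ(HNO₃) ≈ -1.3
dihydrogen phosphate (H₂PO₄⁻): pKₐ(H₃PO₄) ≈ 2.1
benzoate: pKₐ(C₆H₅COOH) ≈ 4.2
p-nitrophenoxide: pKₐ(p-nitrophenol) ≈ 7.2
phenoxide: pKₐ(C₆H₅OH (phenol)) ≈ 10

ONs⁻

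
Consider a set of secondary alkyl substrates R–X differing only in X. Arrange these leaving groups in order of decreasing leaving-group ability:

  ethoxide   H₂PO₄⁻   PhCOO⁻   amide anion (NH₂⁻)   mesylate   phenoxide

Rank by basicity of the departing species: weakest base leaves most easily.
mesylate: pKₐ(CH₃SO₃H (MsOH)) ≈ -1.9
H₂PO₄⁻: pKₐ(H₃PO₄) ≈ 2.1
PhCOO⁻: pKₐ(C₆H₅COOH) ≈ 4.2
phenoxide: pKₐ(C₆H₅OH (phenol)) ≈ 10
ethoxide: pKₐ(CH₃CH₂OH) ≈ 16
amide anion (NH₂⁻): pKₐ(NH₃) ≈ 38

mesylate > H₂PO₄⁻ > PhCOO⁻ > phenoxide > ethoxide > amide anion (NH₂⁻)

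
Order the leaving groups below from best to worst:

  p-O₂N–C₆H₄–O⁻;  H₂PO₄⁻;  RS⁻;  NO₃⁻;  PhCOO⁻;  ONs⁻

ONs⁻ > NO₃⁻ > H₂PO₄⁻ > PhCOO⁻ > p-O₂N–C₆H₄–O⁻ > RS⁻

ONs⁻: pKₐ(p-O₂NC₆H₄SO₃H) ≈ -3.5 — p-nitro group further stabilises the sulfonate
NO₃⁻: pKₐ(HNO₃) ≈ -1.3
H₂PO₄⁻: pKₐ(H₃PO₄) ≈ 2.1
PhCOO⁻: pKₐ(C₆H₅COOH) ≈ 4.2 — aryl carboxylate
p-O₂N–C₆H₄–O⁻: pKₐ(p-nitrophenol) ≈ 7.2 — nitro group delocalises the charge; the classic chromogenic LG
RS⁻: pKₐ(RSH (a thiol)) ≈ 10.5 — moderately basic; rarely leaves without activation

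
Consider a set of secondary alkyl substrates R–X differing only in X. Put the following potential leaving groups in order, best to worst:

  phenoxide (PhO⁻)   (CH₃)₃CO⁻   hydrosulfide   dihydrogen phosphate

Leaving-group ability tracks the stability of the departed species; conjugate-acid pKₐ is the usual yardstick (lower pKₐ → better LG).
dihydrogen phosphate: pKₐ(H₃PO₄) ≈ 2.1 — moderate base; biological leaving group after further activation
hydrosulfide: pKₐ(H₂S) ≈ 7 — larger and more polarisable than the oxygen analogue
phenoxide (PhO⁻): pKₐ(C₆H₅OH (phenol)) ≈ 10 — resonance into the ring helps, but still a poor LG
(CH₃)₃CO⁻: pKₐ(t-BuOH) ≈ 18

dihydrogen phosphate > hydrosulfide > phenoxide (PhO⁻) > (CH₃)₃CO⁻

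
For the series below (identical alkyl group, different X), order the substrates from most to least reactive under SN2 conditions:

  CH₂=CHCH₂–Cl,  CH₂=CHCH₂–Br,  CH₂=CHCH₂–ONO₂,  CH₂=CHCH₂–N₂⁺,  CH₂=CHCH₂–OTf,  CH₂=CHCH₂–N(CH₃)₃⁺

CH₂=CHCH₂–N₂⁺ > CH₂=CHCH₂–OTf > CH₂=CHCH₂–Br > CH₂=CHCH₂–Cl > CH₂=CHCH₂–ONO₂ > CH₂=CHCH₂–N(CH₃)₃⁺

The skeletons are identical, so relative rate is governed entirely by leaving-group ability.
The more stable X⁻ (or X) is on its own — i.e. the weaker a base it is — the better a leaving group it makes.
CH₂=CHCH₂–N₂⁺ loses N₂: no meaningful conjugate acid; N₂ departs as an exceptionally stable neutral molecule
CH₂=CHCH₂–OTf loses OTf⁻: pKₐ(CF₃SO₃H (triflic acid)) ≈ -14
CH₂=CHCH₂–Br loses Br⁻: pKₐ(HBr) ≈ -9
CH₂=CHCH₂–Cl loses Cl⁻: pKₐ(HCl) ≈ -7
CH₂=CHCH₂–ONO₂ loses NO₃⁻: pKₐ(HNO₃) ≈ -1.3
CH₂=CHCH₂–N(CH₃)₃⁺ loses NR'₃: pKₐ(R'₃NH⁺) ≈ 10.7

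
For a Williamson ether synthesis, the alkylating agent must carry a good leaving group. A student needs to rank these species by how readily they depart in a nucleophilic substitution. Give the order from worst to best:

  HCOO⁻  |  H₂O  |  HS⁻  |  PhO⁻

PhO⁻ < HS⁻ < HCOO⁻ < H₂O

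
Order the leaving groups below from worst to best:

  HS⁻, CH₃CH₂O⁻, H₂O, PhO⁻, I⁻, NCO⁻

Rank by basicity of the departing species: weakest base leaves most easily.
I⁻: pKₐ(HI) ≈ -10 — large, highly polarisable; very weak base
H₂O: pKₐ(H₃O⁺) ≈ -1.7 — neutral; leaves from a protonated alcohol (R–OH₂⁺)
NCO⁻: pKₐ(HOCN) ≈ 3.5
HS⁻: pKₐ(H₂S) ≈ 7 — larger and more polarisable than the oxygen analogue
PhO⁻: pKₐ(C₆H₅OH (phenol)) ≈ 10
CH₃CH₂O⁻: pKₐ(CH₃CH₂OH) ≈ 16
Reversing gives the worst-to-best order requested.

CH₃CH₂O⁻ < PhO⁻ < HS⁻ < NCO⁻ < H₂O < I⁻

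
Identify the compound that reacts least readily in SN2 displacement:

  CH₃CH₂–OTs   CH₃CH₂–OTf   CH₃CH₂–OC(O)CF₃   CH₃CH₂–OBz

Same R in every case — rank the leaving groups.
A good leaving group is a weak base: the lower the pKₐ of its conjugate acid, the more readily it departs.
CH₃CH₂–OTf loses OTf⁻: pKₐ(CF₃SO₃H (triflic acid)) ≈ -14
CH₃CH₂–OTs loses OTs⁻: pKₐ(p-CH₃C₆H₄SO₃H (TsOH)) ≈ -2.8
CH₃CH₂–OC(O)CF₃ loses CF₃COO⁻: pKₐ(CF₃COOH) ≈ 0.2
CH₃CH₂–OBz loses PhCOO⁻: pKₐ(C₆H₅COOH) ≈ 4.2

CH₃CH₂–OBz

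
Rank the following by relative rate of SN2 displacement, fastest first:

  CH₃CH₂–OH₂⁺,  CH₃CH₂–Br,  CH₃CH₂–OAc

With the same alkyl group throughout, only the leaving group differentiates the rates.
Leaving-group ability tracks the stability of the departed species; conjugate-acid pKₐ is the usual yardstick (lower pKₐ → better LG).
CH₃CH₂–Br loses Br⁻: pKₐ(HBr) ≈ -9
CH₃CH₂–OH₂⁺ loses H₂O: pKₐ(H₃O⁺) ≈ -1.7
CH₃CH₂–OAc loses AcO⁻: pKₐ(CH₃COOH) ≈ 4.8

CH₃CH₂–Br > CH₃CH₂–OH₂⁺ > CH₃CH₂–OAc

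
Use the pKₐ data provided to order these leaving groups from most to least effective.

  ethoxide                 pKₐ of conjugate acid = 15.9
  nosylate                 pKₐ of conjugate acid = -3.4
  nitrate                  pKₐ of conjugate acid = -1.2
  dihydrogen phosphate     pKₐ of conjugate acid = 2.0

nosylate > nitrate > dihydrogen phosphate > ethoxide

Lower conjugate-acid pKₐ ⇒ weaker base ⇒ better leaving group.
Sorting by the given values: nosylate (-3.4), nitrate (-1.2), dihydrogen phosphate (2.0), ethoxide (15.9).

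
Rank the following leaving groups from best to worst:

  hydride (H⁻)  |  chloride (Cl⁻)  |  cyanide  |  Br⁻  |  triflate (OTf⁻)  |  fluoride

triflate (OTf⁻): pKₐ(CF₃SO₃H (triflic acid)) ≈ -14
Br⁻: pKₐ(HBr) ≈ -9
chloride (Cl⁻): pKₐ(HCl) ≈ -7
fluoride: pKₐ(HF) ≈ 3.2
cyanide: pKₐ(HCN) ≈ 9.2
hydride (H⁻): pKₐ(H₂) ≈ 36

triflate (OTf⁻) > Br⁻ > chloride (Cl⁻) > fluoride > cyanide > hydride (H⁻)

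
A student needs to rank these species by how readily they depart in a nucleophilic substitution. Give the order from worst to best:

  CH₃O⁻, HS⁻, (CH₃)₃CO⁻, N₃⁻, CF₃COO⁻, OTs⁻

OTs⁻: pKₐ(p-CH₃C₆H₄SO₃H (TsOH)) ≈ -2.8
CF₃COO⁻: pKₐ(CF₃COOH) ≈ 0.2
N₃⁻: pKₐ(HN₃) ≈ 4.7
HS⁻: pKₐ(H₂S) ≈ 7
CH₃O⁻: pKₐ(CH₃OH) ≈ 15.5
(CH₃)₃CO⁻: pKₐ(t-BuOH) ≈ 18
Reversing gives the worst-to-best order requested.

(CH₃)₃CO⁻ < CH₃O⁻ < HS⁻ < N₃⁻ < CF₃COO⁻ < OTs⁻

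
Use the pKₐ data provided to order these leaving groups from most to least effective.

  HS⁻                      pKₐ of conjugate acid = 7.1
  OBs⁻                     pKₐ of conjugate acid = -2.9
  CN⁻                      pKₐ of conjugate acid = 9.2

OBs⁻ > HS⁻ > CN⁻

Lower conjugate-acid pKₐ ⇒ weaker base ⇒ better leaving group.
Sorting by the given values: OBs⁻ (-2.9), HS⁻ (7.1), CN⁻ (9.2).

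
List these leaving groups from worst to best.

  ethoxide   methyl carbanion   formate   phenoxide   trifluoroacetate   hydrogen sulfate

hydrogen sulfate: pKₐ(H₂SO₄) ≈ -3 — conjugate base of a strong mineral acid
trifluoroacetate: pKₐ(CF₃COOH) ≈ 0.2
formate: pKₐ(HCOOH) ≈ 3.8
phenoxide: pKₐ(C₆H₅OH (phenol)) ≈ 10
ethoxide: pKₐ(CH₃CH₂OH) ≈ 16
methyl carbanion: pKₐ(CH₄) ≈ 48
The question asks for worst first, so the sequence is read in increasing leaving-group ability.

methyl carbanion < ethoxide < phenoxide < formate < trifluoroacetate < hydrogen sulfate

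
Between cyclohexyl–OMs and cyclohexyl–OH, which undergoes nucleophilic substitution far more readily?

cyclohexyl–OMs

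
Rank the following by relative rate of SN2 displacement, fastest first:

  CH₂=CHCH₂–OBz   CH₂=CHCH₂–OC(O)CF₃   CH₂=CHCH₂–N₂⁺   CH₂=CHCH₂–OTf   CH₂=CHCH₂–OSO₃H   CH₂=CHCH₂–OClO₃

CH₂=CHCH₂–N₂⁺ > CH₂=CHCH₂–OTf > CH₂=CHCH₂–OClO₃ > CH₂=CHCH₂–OSO₃H > CH₂=CHCH₂–OC(O)CF₃ > CH₂=CHCH₂–OBz

The skeletons are identical, so relative rate is governed entirely by leaving-group ability.
The more stable X⁻ (or X) is on its own — i.e. the weaker a base it is — the better a leaving group it makes.
CH₂=CHCH₂–N₂⁺ loses N₂: no meaningful conjugate acid; N₂ departs as an exceptionally stable neutral molecule
CH₂=CHCH₂–OTf loses OTf⁻: pKₐ(CF₃SO₃H (triflic acid)) ≈ -14
CH₂=CHCH₂–OClO₃ loses ClO₄⁻: pKₐ(HClO₄) ≈ -10
CH₂=CHCH₂–OSO₃H loses HSO₄⁻: pKₐ(H₂SO₄) ≈ -3
CH₂=CHCH₂–OC(O)CF₃ loses CF₃COO⁻: pKₐ(CF₃COOH) ≈ 0.2
CH₂=CHCH₂–OBz loses PhCOO⁻: pKₐ(C₆H₅COOH) ≈ 4.2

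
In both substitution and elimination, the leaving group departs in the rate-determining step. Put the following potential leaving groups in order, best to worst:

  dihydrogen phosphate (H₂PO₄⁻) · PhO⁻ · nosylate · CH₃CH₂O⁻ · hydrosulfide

nosylate > dihydrogen phosphate (H₂PO₄⁻) > hydrosulfide > PhO⁻ > CH₃CH₂O⁻

nosylate: pKₐ(p-O₂NC₆H₄SO₃H) ≈ -3.5
dihydrogen phosphate (H₂PO₄⁻): pKₐ(H₃PO₄) ≈ 2.1 — moderate base; biological leaving group after further activation
hydrosulfide: pKₐ(H₂S) ≈ 7 — larger and more polarisable than the oxygen analogue
PhO⁻: pKₐ(C₆H₅OH (phenol)) ≈ 10 — resonance into the ring helps, but still a poor LG
CH₃CH₂O⁻: pKₐ(CH₃CH₂OH) ≈ 16 — strong base; alkoxides do not leave unassisted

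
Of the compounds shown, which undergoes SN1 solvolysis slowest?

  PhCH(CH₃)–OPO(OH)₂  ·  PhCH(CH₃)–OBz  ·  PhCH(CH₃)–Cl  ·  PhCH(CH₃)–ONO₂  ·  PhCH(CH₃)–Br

The skeletons are identical, so relative rate is governed entirely by leaving-group ability.
Rank by basicity of the departing species: weakest base leaves most easily.
PhCH(CH₃)–Br loses Br⁻: pKₐ(HBr) ≈ -9
PhCH(CH₃)–Cl loses Cl⁻: pKₐ(HCl) ≈ -7
PhCH(CH₃)–ONO₂ loses NO₃⁻: pKₐ(HNO₃) ≈ -1.3
PhCH(CH₃)–OPO(OH)₂ loses H₂PO₄⁻: pKₐ(H₃PO₄) ≈ 2.1
PhCH(CH₃)–OBz loses PhCOO⁻: pKₐ(C₆H₅COOH) ≈ 4.2

PhCH(CH₃)–OBz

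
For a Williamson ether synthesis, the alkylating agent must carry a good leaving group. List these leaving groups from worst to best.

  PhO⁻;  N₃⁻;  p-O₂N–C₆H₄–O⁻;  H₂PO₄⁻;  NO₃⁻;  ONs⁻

ONs⁻: pKₐ(p-O₂NC₆H₄SO₃H) ≈ -3.5
NO₃⁻: pKₐ(HNO₃) ≈ -1.3
H₂PO₄⁻: pKₐ(H₃PO₄) ≈ 2.1
N₃⁻: pKₐ(HN₃) ≈ 4.7
p-O₂N–C₆H₄–O⁻: pKₐ(p-nitrophenol) ≈ 7.2
PhO⁻: pKₐ(C₆H₅OH (phenol)) ≈ 10
Reversing gives the worst-to-best order requested.

PhO⁻ < p-O₂N–C₆H₄–O⁻ < N₃⁻ < H₂PO₄⁻ < NO₃⁻ < ONs⁻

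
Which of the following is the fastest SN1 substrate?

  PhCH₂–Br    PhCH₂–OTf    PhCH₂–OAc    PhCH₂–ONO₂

Identical carbon frameworks mean the comparison reduces to leaving-group quality.
A good leaving group is a weak base: the lower the pKₐ of its conjugate acid, the more readily it departs.
PhCH₂–OTf loses OTf⁻: pKₐ(CF₃SO₃H (triflic acid)) ≈ -14
PhCH₂–Br loses Br⁻: pKₐ(HBr) ≈ -9
PhCH₂–ONO₂ loses NO₃⁻: pKₐ(HNO₃) ≈ -1.3
PhCH₂–OAc loses AcO⁻: pKₐ(CH₃COOH) ≈ 4.8

PhCH₂–OTf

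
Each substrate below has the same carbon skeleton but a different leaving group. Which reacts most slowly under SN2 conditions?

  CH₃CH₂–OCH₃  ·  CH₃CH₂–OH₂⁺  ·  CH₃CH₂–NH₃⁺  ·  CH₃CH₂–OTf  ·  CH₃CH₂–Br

With the same alkyl group throughout, only the leaving group differentiates the rates.
Leaving-group ability tracks the stability of the departed species; conjugate-acid pKₐ is the usual yardstick (lower pKₐ → better LG).
CH₃CH₂–OTf loses OTf⁻: pKₐ(CF₃SO₃H (triflic acid)) ≈ -14
CH₃CH₂–Br loses Br⁻: pKₐ(HBr) ≈ -9
CH₃CH₂–OH₂⁺ loses H₂O: pKₐ(H₃O⁺) ≈ -1.7
CH₃CH₂–NH₃⁺ loses NH₃: pKₐ(NH₄⁺) ≈ 9.2
CH₃CH₂–OCH₃ loses CH₃O⁻: pKₐ(CH₃OH) ≈ 15.5

CH₃CH₂–OCH₃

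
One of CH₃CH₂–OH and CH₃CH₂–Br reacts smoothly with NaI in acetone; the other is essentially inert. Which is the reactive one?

From CH₃CH₂–OH the departing group would be OH⁻ (pKₐ(H₂O) ≈ 15.7). Strong base; essentially never leaves without prior activation.
From CH₃CH₂–Br the leaving group is Br⁻ (pKₐ(HBr) ≈ -9). Weak base; good leaving group.
(In practice CH₃CH₂–Br is made from CH₃CH₂–OH by treatment with PBr₃, replacing the hydroxyl with bromide.)

CH₃CH₂–Br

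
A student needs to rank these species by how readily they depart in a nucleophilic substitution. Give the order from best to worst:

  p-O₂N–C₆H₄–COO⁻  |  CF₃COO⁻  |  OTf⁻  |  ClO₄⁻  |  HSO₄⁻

OTf⁻ > ClO₄⁻ > HSO₄⁻ > CF₃COO⁻ > p-O₂N–C₆H₄–COO⁻

OTf⁻: pKₐ(CF₃SO₃H (triflic acid)) ≈ -14
ClO₄⁻: pKₐ(HClO₄) ≈ -10
HSO₄⁻: pKₐ(H₂SO₄) ≈ -3
CF₃COO⁻: pKₐ(CF₃COOH) ≈ 0.2
p-O₂N–C₆H₄–COO⁻: pKₐ(p-nitrobenzoic acid) ≈ 3.4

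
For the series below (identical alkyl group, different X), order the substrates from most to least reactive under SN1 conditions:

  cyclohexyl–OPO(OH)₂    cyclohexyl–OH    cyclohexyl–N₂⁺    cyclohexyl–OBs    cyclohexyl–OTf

cyclohexyl–N₂⁺ > cyclohexyl–OTf > cyclohexyl–OBs > cyclohexyl–OPO(OH)₂ > cyclohexyl–OH

Identical carbon frameworks mean the comparison reduces to leaving-group quality.
Leaving-group ability tracks the stability of the departed species; conjugate-acid pKₐ is the usual yardstick (lower pKₐ → better LG).
cyclohexyl–N₂⁺ loses N₂: no meaningful conjugate acid; N₂ departs as an exceptionally stable neutral molecule
cyclohexyl–OTf loses OTf⁻: pKₐ(CF₃SO₃H (triflic acid)) ≈ -14
cyclohexyl–OBs loses OBs⁻: pKₐ(p-BrC₆H₄SO₃H) ≈ -2.8
cyclohexyl–OPO(OH)₂ loses H₂PO₄⁻: pKₐ(H₃PO₄) ≈ 2.1
cyclohexyl–OH loses OH⁻: pKₐ(H₂O) ≈ 15.7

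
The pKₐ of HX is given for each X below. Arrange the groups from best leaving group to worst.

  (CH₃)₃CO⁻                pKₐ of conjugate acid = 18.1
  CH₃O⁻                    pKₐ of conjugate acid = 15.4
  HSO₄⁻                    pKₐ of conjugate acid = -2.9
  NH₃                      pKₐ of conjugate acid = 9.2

Lower conjugate-acid pKₐ ⇒ weaker base ⇒ better leaving group.
Sorting by the given values: HSO₄⁻ (-2.9), NH₃ (9.2), CH₃O⁻ (15.4), (CH₃)₃CO⁻ (18.1).

HSO₄⁻ > NH₃ > CH₃O⁻ > (CH₃)₃CO⁻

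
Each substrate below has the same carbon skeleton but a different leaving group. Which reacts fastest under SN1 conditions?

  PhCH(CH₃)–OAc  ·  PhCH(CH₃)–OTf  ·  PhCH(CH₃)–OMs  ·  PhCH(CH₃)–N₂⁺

PhCH(CH₃)–N₂⁺

Identical carbon frameworks mean the comparison reduces to leaving-group quality.
Rank by basicity of the departing species: weakest base leaves most easily.
PhCH(CH₃)–N₂⁺ loses N₂: no meaningful conjugate acid; N₂ departs as an exceptionally stable neutral molecule
PhCH(CH₃)–OTf loses OTf⁻: pKₐ(CF₃SO₃H (triflic acid)) ≈ -14
PhCH(CH₃)–OMs loses OMs⁻: pKₐ(CH₃SO₃H (MsOH)) ≈ -1.9
PhCH(CH₃)–OAc loses AcO⁻: pKₐ(CH₃COOH) ≈ 4.8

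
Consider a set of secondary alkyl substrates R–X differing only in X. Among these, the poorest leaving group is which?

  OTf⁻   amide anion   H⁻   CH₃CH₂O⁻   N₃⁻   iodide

OTf⁻: pKₐ(CF₃SO₃H (triflic acid)) ≈ -14
iodide: pKₐ(HI) ≈ -10
N₃⁻: pKₐ(HN₃) ≈ 4.7
CH₃CH₂O⁻: pKₐ(CH₃CH₂OH) ≈ 16
H⁻: pKₐ(H₂) ≈ 36
amide anion: pKₐ(NH₃) ≈ 38

amide anion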